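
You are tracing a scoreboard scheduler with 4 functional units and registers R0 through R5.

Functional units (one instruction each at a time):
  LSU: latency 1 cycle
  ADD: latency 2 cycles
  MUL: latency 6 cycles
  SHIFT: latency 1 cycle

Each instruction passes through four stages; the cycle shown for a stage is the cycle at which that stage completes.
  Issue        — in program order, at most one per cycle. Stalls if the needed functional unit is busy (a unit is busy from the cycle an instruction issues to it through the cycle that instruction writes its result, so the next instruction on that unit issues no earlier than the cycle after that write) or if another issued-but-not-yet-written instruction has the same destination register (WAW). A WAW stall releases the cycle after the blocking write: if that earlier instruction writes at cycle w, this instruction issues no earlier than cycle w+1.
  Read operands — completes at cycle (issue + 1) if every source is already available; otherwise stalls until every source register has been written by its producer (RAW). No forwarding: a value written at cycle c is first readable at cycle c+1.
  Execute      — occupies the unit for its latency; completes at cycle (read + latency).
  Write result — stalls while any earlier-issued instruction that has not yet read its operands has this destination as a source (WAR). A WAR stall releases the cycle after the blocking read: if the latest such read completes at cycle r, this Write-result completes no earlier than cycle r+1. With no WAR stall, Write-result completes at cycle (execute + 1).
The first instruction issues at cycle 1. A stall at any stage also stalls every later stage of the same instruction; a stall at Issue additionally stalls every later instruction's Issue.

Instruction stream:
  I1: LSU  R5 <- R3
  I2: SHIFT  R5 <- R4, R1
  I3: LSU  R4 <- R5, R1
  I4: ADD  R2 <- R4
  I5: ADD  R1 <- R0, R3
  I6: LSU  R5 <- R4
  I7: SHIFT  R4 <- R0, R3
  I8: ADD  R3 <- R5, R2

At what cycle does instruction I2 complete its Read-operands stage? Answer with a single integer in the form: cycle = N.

cycle = 6

I1: IS=1 RO=2 EX=3 WR=4
I2: IS=5 RO=6 EX=7 WR=8  [WAW R5: wait I1 write@4]
I3: IS=6 RO=9 EX=10 WR=11  [RAW R5: wait I2 write@8]
I4: IS=7 RO=12 EX=14 WR=15  [RAW R4: wait I3 write@11]
I5: IS=16 RO=17 EX=19 WR=20  [struct: ADD busy until I4 writes@15]
I6: IS=17 RO=18 EX=19 WR=20
I7: IS=18 RO=19 EX=20 WR=21
I8: IS=21 RO=22 EX=24 WR=25  [struct: ADD busy until I5 writes@20]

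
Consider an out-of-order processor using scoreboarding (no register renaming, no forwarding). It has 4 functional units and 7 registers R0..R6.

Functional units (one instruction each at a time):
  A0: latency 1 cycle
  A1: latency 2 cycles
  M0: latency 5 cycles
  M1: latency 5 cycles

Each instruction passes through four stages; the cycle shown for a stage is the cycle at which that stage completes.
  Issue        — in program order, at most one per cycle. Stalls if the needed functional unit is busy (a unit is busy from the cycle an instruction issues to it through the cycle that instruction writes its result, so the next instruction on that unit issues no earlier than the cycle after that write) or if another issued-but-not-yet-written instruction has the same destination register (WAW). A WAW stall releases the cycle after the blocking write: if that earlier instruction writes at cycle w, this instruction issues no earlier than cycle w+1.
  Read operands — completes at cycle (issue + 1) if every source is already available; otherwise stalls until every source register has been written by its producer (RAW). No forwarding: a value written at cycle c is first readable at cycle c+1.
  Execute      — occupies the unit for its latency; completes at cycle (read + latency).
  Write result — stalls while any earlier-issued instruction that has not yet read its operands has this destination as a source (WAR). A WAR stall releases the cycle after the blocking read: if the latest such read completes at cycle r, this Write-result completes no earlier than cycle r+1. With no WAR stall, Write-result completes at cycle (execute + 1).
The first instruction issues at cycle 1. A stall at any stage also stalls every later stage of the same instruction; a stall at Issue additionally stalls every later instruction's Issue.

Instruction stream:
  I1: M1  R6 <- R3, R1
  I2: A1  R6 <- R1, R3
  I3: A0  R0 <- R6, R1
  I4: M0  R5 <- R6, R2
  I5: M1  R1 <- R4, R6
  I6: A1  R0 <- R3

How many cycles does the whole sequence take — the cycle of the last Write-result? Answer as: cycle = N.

t=1  issue I1 (M1)
t=2  I1 read-ops
t=7  I1 finished on M1
t=8  I1→R6
t=9  issue I2 (A1)
t=10  I2 read-ops, issue I3 (A0)
t=11  issue I4 (M0)
t=12  I2 finished on A1, issue I5 (M1)
t=13  I2→R6
t=14  I3 read-ops, I4 read-ops, I5 read-ops
t=15  I3 finished on A0
t=16  I3→R0
t=17  issue I6 (A1)
t=18  I6 read-ops
t=19  I4 finished on M0, I5 finished on M1
t=20  I4→R5, I5→R1, I6 finished on A1
t=21  I6→R0

cycle = 21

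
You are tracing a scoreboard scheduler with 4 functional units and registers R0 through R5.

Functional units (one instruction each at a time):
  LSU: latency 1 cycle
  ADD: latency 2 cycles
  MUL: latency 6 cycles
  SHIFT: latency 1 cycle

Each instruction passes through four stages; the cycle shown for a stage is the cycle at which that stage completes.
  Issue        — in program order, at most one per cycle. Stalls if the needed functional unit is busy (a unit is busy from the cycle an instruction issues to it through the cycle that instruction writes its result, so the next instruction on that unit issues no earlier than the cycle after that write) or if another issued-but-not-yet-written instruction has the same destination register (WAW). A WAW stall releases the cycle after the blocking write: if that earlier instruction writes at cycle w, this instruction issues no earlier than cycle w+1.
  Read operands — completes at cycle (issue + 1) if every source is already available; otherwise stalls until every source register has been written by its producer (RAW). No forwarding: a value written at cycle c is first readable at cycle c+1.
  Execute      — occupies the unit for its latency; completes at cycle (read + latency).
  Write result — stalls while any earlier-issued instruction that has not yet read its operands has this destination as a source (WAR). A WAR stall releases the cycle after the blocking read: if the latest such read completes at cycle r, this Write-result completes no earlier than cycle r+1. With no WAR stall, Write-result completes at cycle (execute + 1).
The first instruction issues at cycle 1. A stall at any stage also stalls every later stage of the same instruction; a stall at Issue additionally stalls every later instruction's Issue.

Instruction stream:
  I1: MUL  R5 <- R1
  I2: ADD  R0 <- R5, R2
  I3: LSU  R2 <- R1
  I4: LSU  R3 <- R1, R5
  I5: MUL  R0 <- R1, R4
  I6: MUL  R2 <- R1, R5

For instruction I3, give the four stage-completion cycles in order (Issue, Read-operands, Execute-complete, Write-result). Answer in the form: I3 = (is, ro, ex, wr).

I1 -> (1, 2, 8, 9)
I2 -> (2, 10, 12, 13)  // RAW R5: wait I1 write@9
I3 -> (3, 4, 5, 11)  // WAR R2: wait I2 read@10
I4 -> (12, 13, 14, 15)  // struct: LSU busy until I3 writes@11
I5 -> (14, 15, 21, 22)  // WAW R0: wait I2 write@13
I6 -> (23, 24, 30, 31)  // struct: MUL busy until I5 writes@22

I3 = (3, 4, 5, 11)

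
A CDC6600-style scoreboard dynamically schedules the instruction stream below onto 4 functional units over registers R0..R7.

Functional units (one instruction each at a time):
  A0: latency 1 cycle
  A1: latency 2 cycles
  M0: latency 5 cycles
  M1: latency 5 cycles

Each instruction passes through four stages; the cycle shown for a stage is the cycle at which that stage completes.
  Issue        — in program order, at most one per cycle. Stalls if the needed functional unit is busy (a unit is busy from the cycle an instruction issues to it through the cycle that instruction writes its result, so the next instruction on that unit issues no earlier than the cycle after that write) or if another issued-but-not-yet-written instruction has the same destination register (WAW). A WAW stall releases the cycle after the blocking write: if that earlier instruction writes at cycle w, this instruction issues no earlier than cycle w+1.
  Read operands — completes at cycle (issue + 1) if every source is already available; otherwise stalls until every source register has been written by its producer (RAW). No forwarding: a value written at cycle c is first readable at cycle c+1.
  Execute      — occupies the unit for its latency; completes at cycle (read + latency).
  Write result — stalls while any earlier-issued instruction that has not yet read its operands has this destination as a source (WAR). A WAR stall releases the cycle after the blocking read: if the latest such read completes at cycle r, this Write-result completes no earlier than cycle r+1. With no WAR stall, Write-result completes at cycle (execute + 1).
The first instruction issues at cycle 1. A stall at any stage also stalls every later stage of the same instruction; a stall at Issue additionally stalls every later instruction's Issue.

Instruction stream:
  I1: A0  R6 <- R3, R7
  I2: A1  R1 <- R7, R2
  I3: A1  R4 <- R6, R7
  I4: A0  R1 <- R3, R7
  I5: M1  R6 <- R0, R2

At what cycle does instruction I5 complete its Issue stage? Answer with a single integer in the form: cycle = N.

cycle = 9

t=1  issue I1 (A0)
t=2  I1 read-ops | issue I2 (A1)
t=3  I1 finished on A0 | I2 read-ops
t=4  I1→R6
t=5  I2 finished on A1
t=6  I2→R1
t=7  issue I3 (A1)
t=8  I3 read-ops | issue I4 (A0)
t=9  I4 read-ops | issue I5 (M1)
t=10  I3 finished on A1 | I4 finished on A0 | I5 read-ops
t=11  I3→R4 | I4→R1
t=15  I5 finished on M1
t=16  I5→R6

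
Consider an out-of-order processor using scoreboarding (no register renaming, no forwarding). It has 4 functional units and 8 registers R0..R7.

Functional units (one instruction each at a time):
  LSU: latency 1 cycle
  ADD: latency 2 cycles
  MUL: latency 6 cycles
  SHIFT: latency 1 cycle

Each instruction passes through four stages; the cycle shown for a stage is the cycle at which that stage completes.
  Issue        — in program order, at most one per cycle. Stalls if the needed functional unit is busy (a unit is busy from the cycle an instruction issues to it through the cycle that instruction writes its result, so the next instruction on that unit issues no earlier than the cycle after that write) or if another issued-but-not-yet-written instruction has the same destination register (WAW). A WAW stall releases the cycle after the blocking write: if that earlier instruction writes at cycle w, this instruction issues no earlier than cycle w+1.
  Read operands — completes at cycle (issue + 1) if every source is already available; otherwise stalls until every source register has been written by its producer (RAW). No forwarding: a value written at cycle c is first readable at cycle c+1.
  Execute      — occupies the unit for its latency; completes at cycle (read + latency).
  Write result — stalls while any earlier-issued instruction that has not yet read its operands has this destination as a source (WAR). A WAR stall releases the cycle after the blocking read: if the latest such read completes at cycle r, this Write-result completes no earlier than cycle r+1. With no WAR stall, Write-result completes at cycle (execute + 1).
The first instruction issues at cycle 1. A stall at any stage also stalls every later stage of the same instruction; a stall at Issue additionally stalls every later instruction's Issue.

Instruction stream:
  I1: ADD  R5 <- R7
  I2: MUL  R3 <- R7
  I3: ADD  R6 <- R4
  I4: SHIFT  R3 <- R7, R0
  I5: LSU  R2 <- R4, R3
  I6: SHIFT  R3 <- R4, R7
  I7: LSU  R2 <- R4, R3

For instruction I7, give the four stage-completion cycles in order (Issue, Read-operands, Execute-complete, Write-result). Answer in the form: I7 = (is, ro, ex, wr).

1) issue 1, read 2, done 4, write 5
2) issue 2, read 3, done 9, write 10
3) issue 6, read 7, done 9, write 10  <struct: ADD busy until I1 writes@5>
4) issue 11, read 12, done 13, write 14  <WAW R3: wait I2 write@10>
5) issue 12, read 15, done 16, write 17  <RAW R3: wait I4 write@14>
6) issue 15, read 16, done 17, write 18  <struct: SHIFT busy until I4 writes@14>
7) issue 18, read 19, done 20, write 21  <struct: LSU busy until I5 writes@17>

I7 = (18, 19, 20, 21)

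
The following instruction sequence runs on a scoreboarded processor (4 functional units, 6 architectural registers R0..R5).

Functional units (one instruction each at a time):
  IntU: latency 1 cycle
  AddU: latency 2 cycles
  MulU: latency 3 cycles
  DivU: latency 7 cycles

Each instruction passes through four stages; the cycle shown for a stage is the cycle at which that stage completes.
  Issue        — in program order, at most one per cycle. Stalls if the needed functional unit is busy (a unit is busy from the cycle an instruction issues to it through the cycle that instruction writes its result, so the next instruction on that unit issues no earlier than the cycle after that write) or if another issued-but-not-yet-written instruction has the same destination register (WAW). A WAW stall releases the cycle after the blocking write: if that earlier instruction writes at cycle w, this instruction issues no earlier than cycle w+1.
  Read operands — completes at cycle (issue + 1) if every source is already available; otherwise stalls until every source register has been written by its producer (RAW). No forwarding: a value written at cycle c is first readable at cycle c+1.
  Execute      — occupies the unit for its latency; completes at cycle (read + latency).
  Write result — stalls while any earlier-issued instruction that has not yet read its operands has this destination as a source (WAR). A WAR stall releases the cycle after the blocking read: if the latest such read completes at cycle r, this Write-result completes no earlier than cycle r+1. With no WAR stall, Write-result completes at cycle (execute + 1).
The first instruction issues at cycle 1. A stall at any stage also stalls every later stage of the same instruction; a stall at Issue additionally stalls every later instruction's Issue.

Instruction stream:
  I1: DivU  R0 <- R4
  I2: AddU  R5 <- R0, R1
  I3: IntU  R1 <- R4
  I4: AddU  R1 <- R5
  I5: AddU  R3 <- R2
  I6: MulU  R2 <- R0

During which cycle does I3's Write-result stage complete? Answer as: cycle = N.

1) issue 1, read 2, done 9, write 10
2) issue 2, read 11, done 13, write 14  <RAW R0: wait I1 write@10>
3) issue 3, read 4, done 5, write 12  <WAR R1: wait I2 read@11>
4) issue 15, read 16, done 18, write 19  <struct: AddU busy until I2 writes@14>
5) issue 20, read 21, done 23, write 24  <struct: AddU busy until I4 writes@19>
6) issue 21, read 22, done 25, write 26

cycle = 12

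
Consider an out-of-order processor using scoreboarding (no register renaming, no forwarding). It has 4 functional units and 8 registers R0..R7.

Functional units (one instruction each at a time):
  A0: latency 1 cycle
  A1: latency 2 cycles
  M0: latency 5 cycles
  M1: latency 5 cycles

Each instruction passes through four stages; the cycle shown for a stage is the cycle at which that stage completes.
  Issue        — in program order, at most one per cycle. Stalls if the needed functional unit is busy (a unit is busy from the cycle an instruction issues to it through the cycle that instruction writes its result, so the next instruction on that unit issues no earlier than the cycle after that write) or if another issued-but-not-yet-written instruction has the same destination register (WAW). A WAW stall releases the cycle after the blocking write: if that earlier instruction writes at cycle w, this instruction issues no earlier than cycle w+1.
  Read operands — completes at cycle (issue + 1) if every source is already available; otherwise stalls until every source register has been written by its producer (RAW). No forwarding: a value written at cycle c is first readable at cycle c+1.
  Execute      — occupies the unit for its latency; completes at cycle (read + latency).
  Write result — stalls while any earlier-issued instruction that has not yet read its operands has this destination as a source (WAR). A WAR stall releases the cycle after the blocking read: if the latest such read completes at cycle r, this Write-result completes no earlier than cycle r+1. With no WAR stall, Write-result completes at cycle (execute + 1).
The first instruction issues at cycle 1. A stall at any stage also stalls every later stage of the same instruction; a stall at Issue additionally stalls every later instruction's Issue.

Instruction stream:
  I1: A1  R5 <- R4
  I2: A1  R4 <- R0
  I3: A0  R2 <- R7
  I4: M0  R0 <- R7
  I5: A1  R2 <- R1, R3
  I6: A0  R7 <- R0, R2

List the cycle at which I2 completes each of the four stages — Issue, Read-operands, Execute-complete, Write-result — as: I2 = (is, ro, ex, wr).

I1 -> (1, 2, 4, 5)
I2 -> (6, 7, 9, 10)  // struct: A1 busy until I1 writes@5
I3 -> (7, 8, 9, 10)
I4 -> (8, 9, 14, 15)
I5 -> (11, 12, 14, 15)  // WAW R2: wait I3 write@10
I6 -> (12, 16, 17, 18)  // RAW R0: wait I4 write@15, RAW R2: wait I5 write@15

I2 = (6, 7, 9, 10)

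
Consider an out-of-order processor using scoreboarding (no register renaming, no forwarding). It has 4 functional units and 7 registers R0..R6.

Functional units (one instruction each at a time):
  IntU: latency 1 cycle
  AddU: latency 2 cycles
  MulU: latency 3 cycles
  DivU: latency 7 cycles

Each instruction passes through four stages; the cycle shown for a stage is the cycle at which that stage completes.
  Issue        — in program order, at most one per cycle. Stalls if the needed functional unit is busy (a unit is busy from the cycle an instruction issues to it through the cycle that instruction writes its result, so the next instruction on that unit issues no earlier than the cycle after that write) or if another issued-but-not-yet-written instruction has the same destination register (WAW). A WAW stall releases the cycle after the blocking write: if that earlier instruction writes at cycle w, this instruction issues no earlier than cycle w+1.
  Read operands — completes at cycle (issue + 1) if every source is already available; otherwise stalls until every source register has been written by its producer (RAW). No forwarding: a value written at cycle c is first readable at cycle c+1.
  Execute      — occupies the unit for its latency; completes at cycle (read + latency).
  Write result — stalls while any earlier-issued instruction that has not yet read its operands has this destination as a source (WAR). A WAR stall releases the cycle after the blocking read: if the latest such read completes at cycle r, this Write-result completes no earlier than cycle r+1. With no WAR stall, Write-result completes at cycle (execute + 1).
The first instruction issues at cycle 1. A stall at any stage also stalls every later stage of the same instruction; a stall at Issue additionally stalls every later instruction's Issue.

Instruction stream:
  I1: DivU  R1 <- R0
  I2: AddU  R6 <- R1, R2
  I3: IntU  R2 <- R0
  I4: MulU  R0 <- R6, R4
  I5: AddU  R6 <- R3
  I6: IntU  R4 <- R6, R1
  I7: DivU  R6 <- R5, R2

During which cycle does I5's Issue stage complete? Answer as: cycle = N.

1) issue 1, read 2, done 9, write 10
2) issue 2, read 11, done 13, write 14  <RAW R1: wait I1 write@10>
3) issue 3, read 4, done 5, write 12  <WAR R2: wait I2 read@11>
4) issue 4, read 15, done 18, write 19  <RAW R6: wait I2 write@14>
5) issue 15, read 16, done 18, write 19  <struct: AddU busy until I2 writes@14>
6) issue 16, read 20, done 21, write 22  <RAW R6: wait I5 write@19>
7) issue 20, read 21, done 28, write 29  <WAW R6: wait I5 write@19>

cycle = 15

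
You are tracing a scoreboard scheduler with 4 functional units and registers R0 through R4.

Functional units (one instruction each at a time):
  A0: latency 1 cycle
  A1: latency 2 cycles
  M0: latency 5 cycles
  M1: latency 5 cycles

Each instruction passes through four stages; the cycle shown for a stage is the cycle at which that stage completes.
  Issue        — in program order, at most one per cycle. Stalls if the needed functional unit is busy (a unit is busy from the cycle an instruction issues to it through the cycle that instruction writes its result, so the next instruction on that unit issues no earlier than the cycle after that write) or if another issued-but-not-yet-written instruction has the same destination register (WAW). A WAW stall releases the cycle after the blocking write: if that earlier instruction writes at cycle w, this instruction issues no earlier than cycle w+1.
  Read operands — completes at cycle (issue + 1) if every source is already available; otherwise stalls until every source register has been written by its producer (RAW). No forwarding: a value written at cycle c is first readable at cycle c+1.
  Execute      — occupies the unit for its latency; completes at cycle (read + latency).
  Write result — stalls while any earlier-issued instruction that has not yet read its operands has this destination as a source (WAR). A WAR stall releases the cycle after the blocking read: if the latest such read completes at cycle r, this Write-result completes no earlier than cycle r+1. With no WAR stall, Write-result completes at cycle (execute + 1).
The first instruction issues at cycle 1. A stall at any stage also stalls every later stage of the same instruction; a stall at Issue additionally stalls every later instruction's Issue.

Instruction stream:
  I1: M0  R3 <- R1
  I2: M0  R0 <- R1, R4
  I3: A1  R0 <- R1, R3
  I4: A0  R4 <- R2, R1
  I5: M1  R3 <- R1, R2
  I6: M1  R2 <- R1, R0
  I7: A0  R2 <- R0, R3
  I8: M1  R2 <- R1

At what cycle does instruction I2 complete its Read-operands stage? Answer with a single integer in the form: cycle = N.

t=1  issue I1 (M0)
t=2  I1 read-ops
t=7  I1 finished on M0
t=8  I1→R3
t=9  issue I2 (M0)
t=10  I2 read-ops
t=15  I2 finished on M0
t=16  I2→R0
t=17  issue I3 (A1)
t=18  I3 read-ops | issue I4 (A0)
t=19  I4 read-ops | issue I5 (M1)
t=20  I3 finished on A1 | I4 finished on A0 | I5 read-ops
t=21  I3→R0 | I4→R4
t=25  I5 finished on M1
t=26  I5→R3
t=27  issue I6 (M1)
t=28  I6 read-ops
t=33  I6 finished on M1
t=34  I6→R2
t=35  issue I7 (A0)
t=36  I7 read-ops
t=37  I7 finished on A0
t=38  I7→R2
t=39  issue I8 (M1)
t=40  I8 read-ops
t=45  I8 finished on M1
t=46  I8→R2

cycle = 10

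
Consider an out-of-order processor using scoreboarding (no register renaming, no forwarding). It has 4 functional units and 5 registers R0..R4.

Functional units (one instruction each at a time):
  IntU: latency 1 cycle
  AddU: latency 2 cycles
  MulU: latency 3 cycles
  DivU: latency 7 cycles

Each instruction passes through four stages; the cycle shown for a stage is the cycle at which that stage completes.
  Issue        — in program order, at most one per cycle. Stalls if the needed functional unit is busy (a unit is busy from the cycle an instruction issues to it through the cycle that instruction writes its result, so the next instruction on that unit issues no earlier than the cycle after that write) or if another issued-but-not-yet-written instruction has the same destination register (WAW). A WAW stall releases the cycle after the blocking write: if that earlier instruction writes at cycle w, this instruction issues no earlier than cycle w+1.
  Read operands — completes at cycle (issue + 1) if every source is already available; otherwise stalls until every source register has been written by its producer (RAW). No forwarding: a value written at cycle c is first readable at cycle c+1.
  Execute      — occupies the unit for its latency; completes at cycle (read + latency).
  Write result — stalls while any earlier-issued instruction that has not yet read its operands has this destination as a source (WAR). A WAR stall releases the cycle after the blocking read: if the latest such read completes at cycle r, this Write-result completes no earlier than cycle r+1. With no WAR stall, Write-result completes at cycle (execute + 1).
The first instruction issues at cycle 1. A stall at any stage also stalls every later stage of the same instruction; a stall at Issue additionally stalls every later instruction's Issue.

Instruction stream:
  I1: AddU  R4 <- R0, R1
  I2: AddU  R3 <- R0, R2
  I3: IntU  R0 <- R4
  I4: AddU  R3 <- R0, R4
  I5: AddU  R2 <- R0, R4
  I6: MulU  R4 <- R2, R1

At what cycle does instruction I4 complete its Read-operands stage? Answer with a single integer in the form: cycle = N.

I1: IS=1 RO=2 EX=4 WR=5
I2: IS=6 RO=7 EX=9 WR=10  [struct: AddU busy until I1 writes@5]
I3: IS=7 RO=8 EX=9 WR=10
I4: IS=11 RO=12 EX=14 WR=15  [struct: AddU busy until I2 writes@10]
I5: IS=16 RO=17 EX=19 WR=20  [struct: AddU busy until I4 writes@15]
I6: IS=17 RO=21 EX=24 WR=25  [RAW R2: wait I5 write@20]

cycle = 12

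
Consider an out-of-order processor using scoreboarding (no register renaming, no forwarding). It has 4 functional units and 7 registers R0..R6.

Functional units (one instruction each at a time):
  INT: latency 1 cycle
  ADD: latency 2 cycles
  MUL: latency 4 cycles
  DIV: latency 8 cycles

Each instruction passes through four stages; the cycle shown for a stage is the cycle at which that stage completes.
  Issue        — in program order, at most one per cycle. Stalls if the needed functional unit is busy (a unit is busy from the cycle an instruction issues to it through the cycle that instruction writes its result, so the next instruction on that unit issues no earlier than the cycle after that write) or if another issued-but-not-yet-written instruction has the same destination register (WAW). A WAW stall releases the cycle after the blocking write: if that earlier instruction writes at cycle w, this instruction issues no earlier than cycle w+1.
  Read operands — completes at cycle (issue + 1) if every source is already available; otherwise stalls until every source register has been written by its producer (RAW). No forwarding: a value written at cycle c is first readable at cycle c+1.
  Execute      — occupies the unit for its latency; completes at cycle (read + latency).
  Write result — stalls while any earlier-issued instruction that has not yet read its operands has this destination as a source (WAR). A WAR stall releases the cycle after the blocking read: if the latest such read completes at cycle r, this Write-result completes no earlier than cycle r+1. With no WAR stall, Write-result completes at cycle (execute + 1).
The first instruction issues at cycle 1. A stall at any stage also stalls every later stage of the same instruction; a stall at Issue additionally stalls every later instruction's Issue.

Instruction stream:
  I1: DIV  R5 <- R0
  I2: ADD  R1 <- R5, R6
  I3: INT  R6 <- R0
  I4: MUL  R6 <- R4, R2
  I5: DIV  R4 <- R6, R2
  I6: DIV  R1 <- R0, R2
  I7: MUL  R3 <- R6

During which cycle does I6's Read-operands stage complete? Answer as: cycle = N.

cycle = 32

c1: I1 issues→DIV
c2: I1 reads; I2 issues→ADD
c3: I3 issues→INT
c4: I3 reads
c5: I3 exec-done
c10: I1 exec-done
c11: I1 writes R5
c12: I2 reads
c13: I3 writes R6
c14: I2 exec-done; I4 issues→MUL
c15: I2 writes R1; I4 reads; I5 issues→DIV
c19: I4 exec-done
c20: I4 writes R6
c21: I5 reads
c29: I5 exec-done
c30: I5 writes R4
c31: I6 issues→DIV
c32: I6 reads; I7 issues→MUL
c33: I7 reads
c37: I7 exec-done
c38: I7 writes R3
c40: I6 exec-done
c41: I6 writes R1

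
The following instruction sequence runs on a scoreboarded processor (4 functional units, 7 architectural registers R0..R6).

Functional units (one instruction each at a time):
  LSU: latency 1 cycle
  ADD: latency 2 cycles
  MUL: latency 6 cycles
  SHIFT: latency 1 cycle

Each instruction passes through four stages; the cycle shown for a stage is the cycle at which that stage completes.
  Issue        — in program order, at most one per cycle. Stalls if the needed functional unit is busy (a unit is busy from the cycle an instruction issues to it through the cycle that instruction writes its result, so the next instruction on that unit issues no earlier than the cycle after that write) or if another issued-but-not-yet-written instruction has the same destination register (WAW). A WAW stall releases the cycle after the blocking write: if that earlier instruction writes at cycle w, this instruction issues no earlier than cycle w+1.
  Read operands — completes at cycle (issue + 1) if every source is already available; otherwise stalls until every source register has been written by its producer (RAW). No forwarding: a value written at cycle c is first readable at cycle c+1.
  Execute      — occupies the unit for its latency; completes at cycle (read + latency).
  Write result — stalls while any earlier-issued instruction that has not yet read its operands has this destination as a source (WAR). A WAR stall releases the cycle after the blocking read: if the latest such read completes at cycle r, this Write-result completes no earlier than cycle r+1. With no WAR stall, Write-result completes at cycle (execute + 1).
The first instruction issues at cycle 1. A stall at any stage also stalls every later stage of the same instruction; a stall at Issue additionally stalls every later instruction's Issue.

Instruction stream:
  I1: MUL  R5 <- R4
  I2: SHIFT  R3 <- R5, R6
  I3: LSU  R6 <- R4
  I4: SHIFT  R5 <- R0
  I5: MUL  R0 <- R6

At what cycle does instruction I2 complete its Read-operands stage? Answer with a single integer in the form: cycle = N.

cycle = 10

cycle 1: issue I1 (MUL)
cycle 2: I1 read-ops | issue I2 (SHIFT)
cycle 3: issue I3 (LSU)
cycle 4: I3 read-ops
cycle 5: I3 finished on LSU
cycle 8: I1 finished on MUL
cycle 9: I1→R5
cycle 10: I2 read-ops
cycle 11: I2 finished on SHIFT | I3→R6
cycle 12: I2→R3
cycle 13: issue I4 (SHIFT)
cycle 14: I4 read-ops | issue I5 (MUL)
cycle 15: I4 finished on SHIFT | I5 read-ops
cycle 16: I4→R5
cycle 21: I5 finished on MUL
cycle 22: I5→R0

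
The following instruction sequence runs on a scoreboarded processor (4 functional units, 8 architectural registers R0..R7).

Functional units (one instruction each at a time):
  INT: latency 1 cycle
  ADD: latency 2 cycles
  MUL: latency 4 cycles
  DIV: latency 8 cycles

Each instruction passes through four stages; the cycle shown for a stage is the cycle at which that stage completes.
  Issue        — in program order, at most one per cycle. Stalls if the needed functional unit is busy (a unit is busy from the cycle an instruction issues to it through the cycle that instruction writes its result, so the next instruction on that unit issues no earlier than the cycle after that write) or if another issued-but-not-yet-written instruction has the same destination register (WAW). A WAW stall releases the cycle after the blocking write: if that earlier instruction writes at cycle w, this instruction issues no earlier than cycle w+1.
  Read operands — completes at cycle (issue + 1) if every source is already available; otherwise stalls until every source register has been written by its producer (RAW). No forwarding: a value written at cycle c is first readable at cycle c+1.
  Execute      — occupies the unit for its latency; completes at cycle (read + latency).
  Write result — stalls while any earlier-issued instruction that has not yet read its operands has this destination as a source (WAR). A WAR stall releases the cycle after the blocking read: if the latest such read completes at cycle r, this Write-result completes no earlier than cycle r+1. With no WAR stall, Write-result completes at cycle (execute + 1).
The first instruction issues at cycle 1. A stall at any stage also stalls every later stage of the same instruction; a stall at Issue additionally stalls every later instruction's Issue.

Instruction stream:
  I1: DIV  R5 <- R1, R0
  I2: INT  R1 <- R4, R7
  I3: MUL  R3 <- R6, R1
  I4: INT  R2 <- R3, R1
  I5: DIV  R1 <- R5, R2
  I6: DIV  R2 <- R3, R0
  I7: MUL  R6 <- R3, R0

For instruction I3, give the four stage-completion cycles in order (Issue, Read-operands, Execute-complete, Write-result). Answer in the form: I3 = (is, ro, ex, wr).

I3 = (3, 6, 10, 11)

  I1 | 1 | 2 | 10 | 11
  I2 | 2 | 3 | 4 | 5
  I3 | 3 | 6 | 10 | 11   RAW R1: wait I2 write@5
  I4 | 6 | 12 | 13 | 14   struct: INT busy until I2 writes@5 · RAW R3: wait I3 write@11
  I5 | 12 | 15 | 23 | 24   struct: DIV busy until I1 writes@11 · RAW R2: wait I4 write@14
  I6 | 25 | 26 | 34 | 35   struct: DIV busy until I5 writes@24
  I7 | 26 | 27 | 31 | 32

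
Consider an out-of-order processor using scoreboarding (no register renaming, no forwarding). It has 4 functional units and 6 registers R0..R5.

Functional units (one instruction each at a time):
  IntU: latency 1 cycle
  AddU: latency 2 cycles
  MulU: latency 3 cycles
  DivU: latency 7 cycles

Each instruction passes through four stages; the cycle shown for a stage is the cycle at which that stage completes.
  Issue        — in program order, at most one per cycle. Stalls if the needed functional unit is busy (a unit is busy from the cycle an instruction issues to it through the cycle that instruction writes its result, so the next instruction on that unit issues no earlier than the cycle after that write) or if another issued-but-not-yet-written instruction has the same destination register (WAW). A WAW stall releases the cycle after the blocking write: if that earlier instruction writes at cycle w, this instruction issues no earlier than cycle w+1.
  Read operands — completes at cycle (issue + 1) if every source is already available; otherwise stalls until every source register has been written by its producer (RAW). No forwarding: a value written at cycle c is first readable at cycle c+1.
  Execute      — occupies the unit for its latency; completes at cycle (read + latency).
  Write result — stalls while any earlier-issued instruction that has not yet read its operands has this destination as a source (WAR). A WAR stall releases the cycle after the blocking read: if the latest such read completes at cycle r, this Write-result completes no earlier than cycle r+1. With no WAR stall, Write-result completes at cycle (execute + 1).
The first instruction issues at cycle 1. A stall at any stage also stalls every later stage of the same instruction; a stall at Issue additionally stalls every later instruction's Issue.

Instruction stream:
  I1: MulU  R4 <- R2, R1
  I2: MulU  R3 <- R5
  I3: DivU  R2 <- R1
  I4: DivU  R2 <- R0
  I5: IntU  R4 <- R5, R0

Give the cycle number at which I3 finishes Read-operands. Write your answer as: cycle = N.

t=1  issue I1 (MulU)
t=2  I1 read-ops
t=5  I1 finished on MulU
t=6  I1→R4
t=7  issue I2 (MulU)
t=8  I2 read-ops, issue I3 (DivU)
t=9  I3 read-ops
t=11  I2 finished on MulU
t=12  I2→R3
t=16  I3 finished on DivU
t=17  I3→R2
t=18  issue I4 (DivU)
t=19  I4 read-ops, issue I5 (IntU)
t=20  I5 read-ops
t=21  I5 finished on IntU
t=22  I5→R4
t=26  I4 finished on DivU
t=27  I4→R2

cycle = 9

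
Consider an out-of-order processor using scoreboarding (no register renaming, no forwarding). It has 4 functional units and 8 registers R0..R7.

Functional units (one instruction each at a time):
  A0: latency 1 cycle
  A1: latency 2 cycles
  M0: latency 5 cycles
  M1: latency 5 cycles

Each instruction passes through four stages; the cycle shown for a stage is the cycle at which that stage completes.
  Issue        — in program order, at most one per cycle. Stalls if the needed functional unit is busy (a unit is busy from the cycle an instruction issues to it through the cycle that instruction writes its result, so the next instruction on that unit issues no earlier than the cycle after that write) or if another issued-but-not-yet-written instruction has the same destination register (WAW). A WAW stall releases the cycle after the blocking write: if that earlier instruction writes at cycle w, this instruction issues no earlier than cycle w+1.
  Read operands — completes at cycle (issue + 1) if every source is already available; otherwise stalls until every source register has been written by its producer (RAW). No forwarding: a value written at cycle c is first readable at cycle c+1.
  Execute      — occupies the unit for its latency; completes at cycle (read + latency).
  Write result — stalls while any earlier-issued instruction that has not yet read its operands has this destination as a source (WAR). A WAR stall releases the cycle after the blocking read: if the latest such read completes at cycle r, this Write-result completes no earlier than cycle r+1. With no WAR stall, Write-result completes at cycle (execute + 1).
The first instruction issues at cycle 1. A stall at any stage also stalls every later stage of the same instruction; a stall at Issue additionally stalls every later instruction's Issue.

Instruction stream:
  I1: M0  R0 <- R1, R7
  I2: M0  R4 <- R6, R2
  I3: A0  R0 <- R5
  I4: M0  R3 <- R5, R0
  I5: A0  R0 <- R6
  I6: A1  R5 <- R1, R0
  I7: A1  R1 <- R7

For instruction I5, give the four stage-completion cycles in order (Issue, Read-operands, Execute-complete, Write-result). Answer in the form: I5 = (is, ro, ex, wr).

I5 = (18, 19, 20, 21)

t=1  I1 issues→M0
t=2  I1 reads
t=7  I1 exec-done
t=8  I1 writes R0
t=9  I2 issues→M0
t=10  I2 reads | I3 issues→A0
t=11  I3 reads
t=12  I3 exec-done
t=13  I3 writes R0
t=15  I2 exec-done
t=16  I2 writes R4
t=17  I4 issues→M0
t=18  I4 reads | I5 issues→A0
t=19  I5 reads | I6 issues→A1
t=20  I5 exec-done
t=21  I5 writes R0
t=22  I6 reads
t=23  I4 exec-done
t=24  I4 writes R3 | I6 exec-done
t=25  I6 writes R5
t=26  I7 issues→A1
t=27  I7 reads
t=29  I7 exec-done
t=30  I7 writes R1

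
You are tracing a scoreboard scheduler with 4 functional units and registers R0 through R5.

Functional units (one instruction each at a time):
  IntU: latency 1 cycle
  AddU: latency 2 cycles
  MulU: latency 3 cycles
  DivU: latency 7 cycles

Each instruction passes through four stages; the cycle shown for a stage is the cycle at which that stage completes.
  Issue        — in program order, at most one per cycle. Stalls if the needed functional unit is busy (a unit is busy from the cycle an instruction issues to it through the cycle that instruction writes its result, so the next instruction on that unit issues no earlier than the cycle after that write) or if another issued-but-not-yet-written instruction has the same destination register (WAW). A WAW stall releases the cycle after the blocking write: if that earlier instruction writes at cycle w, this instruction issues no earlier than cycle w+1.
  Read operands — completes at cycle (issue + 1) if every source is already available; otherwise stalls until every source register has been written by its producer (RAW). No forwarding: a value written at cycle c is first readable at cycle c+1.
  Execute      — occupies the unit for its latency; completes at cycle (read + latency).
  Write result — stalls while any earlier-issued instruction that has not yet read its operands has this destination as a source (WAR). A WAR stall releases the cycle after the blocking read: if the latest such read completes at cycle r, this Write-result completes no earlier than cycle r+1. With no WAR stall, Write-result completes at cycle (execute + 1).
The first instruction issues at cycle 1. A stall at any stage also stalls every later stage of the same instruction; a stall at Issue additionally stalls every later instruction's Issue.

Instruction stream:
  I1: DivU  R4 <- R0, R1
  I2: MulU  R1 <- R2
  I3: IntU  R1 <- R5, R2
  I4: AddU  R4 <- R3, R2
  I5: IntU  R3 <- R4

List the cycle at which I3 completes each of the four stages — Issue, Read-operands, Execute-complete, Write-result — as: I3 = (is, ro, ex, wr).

I3 = (8, 9, 10, 11)

t=1  I1 issues→DivU
t=2  I1 reads, I2 issues→MulU
t=3  I2 reads
t=6  I2 exec-done
t=7  I2 writes R1
t=8  I3 issues→IntU
t=9  I1 exec-done, I3 reads
t=10  I1 writes R4, I3 exec-done
t=11  I3 writes R1, I4 issues→AddU
t=12  I4 reads, I5 issues→IntU
t=14  I4 exec-done
t=15  I4 writes R4
t=16  I5 reads
t=17  I5 exec-done
t=18  I5 writes R3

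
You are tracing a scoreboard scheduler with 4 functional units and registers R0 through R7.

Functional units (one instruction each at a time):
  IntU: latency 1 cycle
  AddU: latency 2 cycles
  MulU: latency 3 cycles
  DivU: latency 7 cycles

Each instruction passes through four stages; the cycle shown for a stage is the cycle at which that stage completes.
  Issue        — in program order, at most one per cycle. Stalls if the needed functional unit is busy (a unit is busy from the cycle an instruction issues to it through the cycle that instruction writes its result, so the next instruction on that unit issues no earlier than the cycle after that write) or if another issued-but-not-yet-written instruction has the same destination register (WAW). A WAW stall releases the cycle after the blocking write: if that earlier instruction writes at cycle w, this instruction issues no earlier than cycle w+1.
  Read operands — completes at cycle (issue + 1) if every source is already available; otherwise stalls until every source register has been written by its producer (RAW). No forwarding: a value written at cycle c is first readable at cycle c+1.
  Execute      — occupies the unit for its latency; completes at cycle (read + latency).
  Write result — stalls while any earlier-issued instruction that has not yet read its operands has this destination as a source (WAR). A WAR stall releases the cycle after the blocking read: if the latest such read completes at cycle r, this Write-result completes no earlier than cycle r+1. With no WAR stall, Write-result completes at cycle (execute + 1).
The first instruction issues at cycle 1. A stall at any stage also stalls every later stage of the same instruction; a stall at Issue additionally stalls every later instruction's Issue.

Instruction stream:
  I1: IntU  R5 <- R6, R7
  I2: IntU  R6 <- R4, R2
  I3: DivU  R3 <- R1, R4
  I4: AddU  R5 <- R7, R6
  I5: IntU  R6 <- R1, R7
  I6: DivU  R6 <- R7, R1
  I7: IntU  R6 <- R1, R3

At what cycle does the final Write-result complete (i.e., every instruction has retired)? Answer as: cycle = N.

cycle = 29

cycle 1: I1→IntU
cycle 2: I1 RO
cycle 3: I1 EX
cycle 4: I1 WR R5
cycle 5: I2→IntU
cycle 6: I2 RO | I3→DivU
cycle 7: I2 EX | I3 RO | I4→AddU
cycle 8: I2 WR R6
cycle 9: I4 RO | I5→IntU
cycle 10: I5 RO
cycle 11: I4 EX | I5 EX
cycle 12: I4 WR R5 | I5 WR R6
cycle 14: I3 EX
cycle 15: I3 WR R3
cycle 16: I6→DivU
cycle 17: I6 RO
cycle 24: I6 EX
cycle 25: I6 WR R6
cycle 26: I7→IntU
cycle 27: I7 RO
cycle 28: I7 EX
cycle 29: I7 WR R6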